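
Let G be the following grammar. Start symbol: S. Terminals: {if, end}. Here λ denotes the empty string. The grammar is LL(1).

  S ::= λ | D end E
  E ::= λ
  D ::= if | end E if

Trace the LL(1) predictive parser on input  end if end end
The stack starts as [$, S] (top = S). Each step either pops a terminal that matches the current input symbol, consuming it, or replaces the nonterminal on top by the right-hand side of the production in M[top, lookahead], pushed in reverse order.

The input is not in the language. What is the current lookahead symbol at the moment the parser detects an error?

end

step 1: stack=$ S  input=end if end end $  — expand S ::= D end E
step 2: stack=$ E end D  input=end if end end $  — expand D ::= end E if
step 3: stack=$ E end if E end  input=end if end end $  — match end
step 4: stack=$ E end if E  input=if end end $  — expand E ::= λ
step 5: stack=$ E end if  input=if end end $  — match if
step 6: stack=$ E end  input=end end $  — match end
step 7: stack=$ E  input=end $  — error: M[E, end] is empty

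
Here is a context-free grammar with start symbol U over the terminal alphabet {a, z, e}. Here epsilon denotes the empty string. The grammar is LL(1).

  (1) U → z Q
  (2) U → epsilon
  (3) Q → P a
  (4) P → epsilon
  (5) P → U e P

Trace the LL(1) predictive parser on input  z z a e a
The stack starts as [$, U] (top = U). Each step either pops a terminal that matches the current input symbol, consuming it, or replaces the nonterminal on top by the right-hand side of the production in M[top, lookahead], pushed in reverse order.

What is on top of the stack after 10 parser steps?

step 1: stack=$ U  input=z z a e a $  — expand U → z Q
step 2: stack=$ Q z  input=z z a e a $  — match z
step 3: stack=$ Q  input=z a e a $  — expand Q → P a
step 4: stack=$ a P  input=z a e a $  — expand P → U e P
step 5: stack=$ a P e U  input=z a e a $  — expand U → z Q
step 6: stack=$ a P e Q z  input=z a e a $  — match z
step 7: stack=$ a P e Q  input=a e a $  — expand Q → P a
step 8: stack=$ a P e a P  input=a e a $  — expand P → epsilon
step 9: stack=$ a P e a  input=a e a $  — match a
step 10: stack=$ a P e  input=e a $  — match e
Stack after step 10: $ a P (top = P).

P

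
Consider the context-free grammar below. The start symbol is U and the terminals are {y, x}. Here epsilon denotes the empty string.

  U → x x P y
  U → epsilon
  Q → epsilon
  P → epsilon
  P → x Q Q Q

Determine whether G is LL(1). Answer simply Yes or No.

Yes

FIRST(U) = {epsilon, x}
FIRST(Q) = {epsilon}
FIRST(P) = {epsilon, x}
FOLLOW(U) = {$}
FOLLOW(Q) = {y}
FOLLOW(P) = {y}
Each cell of M receives at most one production.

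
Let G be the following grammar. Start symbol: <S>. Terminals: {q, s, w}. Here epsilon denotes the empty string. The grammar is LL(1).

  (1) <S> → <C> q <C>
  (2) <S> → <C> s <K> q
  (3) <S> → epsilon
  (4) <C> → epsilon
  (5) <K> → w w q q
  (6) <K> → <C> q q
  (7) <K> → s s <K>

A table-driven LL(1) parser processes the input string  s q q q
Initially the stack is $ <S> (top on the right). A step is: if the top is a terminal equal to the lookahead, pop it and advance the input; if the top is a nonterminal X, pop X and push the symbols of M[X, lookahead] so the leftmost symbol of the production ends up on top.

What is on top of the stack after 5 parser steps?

q

step 1: stack=$ <S>  input=s q q q $  — expand <S> → <C> s <K> q
step 2: stack=$ q <K> s <C>  input=s q q q $  — expand <C> → epsilon
step 3: stack=$ q <K> s  input=s q q q $  — match s
step 4: stack=$ q <K>  input=q q q $  — expand <K> → <C> q q
step 5: stack=$ q q q <C>  input=q q q $  — expand <C> → epsilon
Stack after step 5: $ q q q (top = q).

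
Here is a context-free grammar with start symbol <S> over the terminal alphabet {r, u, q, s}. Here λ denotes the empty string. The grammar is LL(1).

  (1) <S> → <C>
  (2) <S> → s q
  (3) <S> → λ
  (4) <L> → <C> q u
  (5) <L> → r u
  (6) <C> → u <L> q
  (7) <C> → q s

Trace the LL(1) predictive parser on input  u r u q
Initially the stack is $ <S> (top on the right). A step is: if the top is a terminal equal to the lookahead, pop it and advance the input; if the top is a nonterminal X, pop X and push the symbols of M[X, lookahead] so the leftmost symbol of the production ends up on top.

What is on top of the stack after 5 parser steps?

u

step 1: stack=$ <S>  input=u r u q $  — expand <S> → <C>
step 2: stack=$ <C>  input=u r u q $  — expand <C> → u <L> q
step 3: stack=$ q <L> u  input=u r u q $  — match u
step 4: stack=$ q <L>  input=r u q $  — expand <L> → r u
step 5: stack=$ q u r  input=r u q $  — match r
Stack after step 5: $ q u (top = u).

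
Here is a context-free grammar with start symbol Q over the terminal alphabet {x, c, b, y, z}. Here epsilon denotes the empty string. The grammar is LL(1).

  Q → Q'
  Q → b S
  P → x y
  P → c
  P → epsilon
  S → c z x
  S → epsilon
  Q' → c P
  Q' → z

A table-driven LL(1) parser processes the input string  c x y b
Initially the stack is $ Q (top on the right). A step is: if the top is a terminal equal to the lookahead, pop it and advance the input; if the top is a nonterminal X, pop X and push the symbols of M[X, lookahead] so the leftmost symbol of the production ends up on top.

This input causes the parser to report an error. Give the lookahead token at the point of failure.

b

     Stack  Input      Action
  1  $ Q    c x y b $  expand Q → Q'
  2  $ Q'   c x y b $  expand Q' → c P
  3  $ P c  c x y b $  match c
  4  $ P    x y b $    expand P → x y
  5  $ y x  x y b $    match x
  6  $ y    y b $      match y
  7  $      b $        error: stack empty but input remains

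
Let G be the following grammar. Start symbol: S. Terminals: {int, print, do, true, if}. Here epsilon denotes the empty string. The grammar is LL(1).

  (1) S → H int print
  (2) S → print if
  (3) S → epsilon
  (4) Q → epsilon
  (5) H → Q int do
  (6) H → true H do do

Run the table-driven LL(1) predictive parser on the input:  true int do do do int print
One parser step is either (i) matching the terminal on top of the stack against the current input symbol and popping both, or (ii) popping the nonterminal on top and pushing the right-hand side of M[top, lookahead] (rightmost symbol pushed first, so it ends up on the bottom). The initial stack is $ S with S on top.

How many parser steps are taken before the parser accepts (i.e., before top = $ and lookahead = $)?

11

      Stack                       Input                          Action
   1  $ S                         true int do do do int print $  expand S → H int print
   2  $ print int H               true int do do do int print $  expand H → true H do do
   3  $ print int do do H true    true int do do do int print $  match true
   4  $ print int do do H         int do do do int print $       expand H → Q int do
   5  $ print int do do do int Q  int do do do int print $       expand Q → epsilon
   6  $ print int do do do int    int do do do int print $       match int
   7  $ print int do do do        do do do int print $           match do
   8  $ print int do do           do do int print $              match do
   9  $ print int do              do int print $                 match do
  10  $ print int                 int print $                    match int
  11  $ print                     print $                        match print
Accept reached after 11 steps.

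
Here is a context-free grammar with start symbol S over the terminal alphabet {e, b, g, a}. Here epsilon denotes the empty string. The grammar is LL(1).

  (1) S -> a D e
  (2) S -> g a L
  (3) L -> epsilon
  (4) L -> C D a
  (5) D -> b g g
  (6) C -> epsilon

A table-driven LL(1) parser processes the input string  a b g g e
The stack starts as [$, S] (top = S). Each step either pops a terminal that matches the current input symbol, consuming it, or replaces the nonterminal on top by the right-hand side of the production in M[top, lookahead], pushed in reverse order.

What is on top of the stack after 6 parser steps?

e

step 1: stack=$ S  input=a b g g e $  — expand S -> a D e
step 2: stack=$ e D a  input=a b g g e $  — match a
step 3: stack=$ e D  input=b g g e $  — expand D -> b g g
step 4: stack=$ e g g b  input=b g g e $  — match b
step 5: stack=$ e g g  input=g g e $  — match g
step 6: stack=$ e g  input=g e $  — match g
Stack after step 6: $ e (top = e).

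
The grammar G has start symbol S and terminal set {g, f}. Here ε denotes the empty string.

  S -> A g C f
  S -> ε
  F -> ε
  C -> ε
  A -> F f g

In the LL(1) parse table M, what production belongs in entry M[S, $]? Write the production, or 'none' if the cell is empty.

S -> ε

FIRST(F) = {ε}
FIRST(C) = {ε}
FIRST(A) = {f}  (via F f g)
FIRST(S) = {ε, f}  (via A g C f)
FOLLOW(S) includes $ since S is the start symbol.
FOLLOW(S): S appears on no right-hand side. Thus FOLLOW(S) = {$}.
For S -> A g C f: FIRST(A g C f) = {f}, so it goes in M[S, t] for t ∈ {f}.
For S -> ε: FIRST(ε) = {ε}, so it goes in M[S, t] for t ∈ {}; since ε ∈ FIRST, also for every t ∈ FOLLOW(S) = {$}.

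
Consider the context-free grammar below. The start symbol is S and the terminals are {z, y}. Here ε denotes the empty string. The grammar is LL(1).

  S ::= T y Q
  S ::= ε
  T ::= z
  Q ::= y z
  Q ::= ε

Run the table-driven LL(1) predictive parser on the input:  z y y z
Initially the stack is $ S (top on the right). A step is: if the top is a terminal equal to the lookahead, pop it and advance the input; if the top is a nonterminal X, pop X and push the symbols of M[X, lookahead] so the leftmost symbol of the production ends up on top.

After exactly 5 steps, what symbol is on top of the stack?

y

     Stack    Input      Action
  1  $ S      z y y z $  expand S ::= T y Q
  2  $ Q y T  z y y z $  expand T ::= z
  3  $ Q y z  z y y z $  match z
  4  $ Q y    y y z $    match y
  5  $ Q      y z $      expand Q ::= y z
Stack after step 5: $ z y (top = y).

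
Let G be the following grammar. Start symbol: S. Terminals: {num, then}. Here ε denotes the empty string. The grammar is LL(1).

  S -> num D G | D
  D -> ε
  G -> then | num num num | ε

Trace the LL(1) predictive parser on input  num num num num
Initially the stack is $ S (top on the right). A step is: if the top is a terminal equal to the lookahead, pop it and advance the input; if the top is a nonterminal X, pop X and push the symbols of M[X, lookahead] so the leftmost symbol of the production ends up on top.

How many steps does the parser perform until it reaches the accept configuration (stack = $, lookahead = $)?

7

     Stack          Input              Action
  1  $ S            num num num num $  expand S -> num D G
  2  $ G D num      num num num num $  match num
  3  $ G D          num num num $      expand D -> ε
  4  $ G            num num num $      expand G -> num num num
  5  $ num num num  num num num $      match num
  6  $ num num      num num $          match num
  7  $ num          num $              match num
Accept reached after 7 steps.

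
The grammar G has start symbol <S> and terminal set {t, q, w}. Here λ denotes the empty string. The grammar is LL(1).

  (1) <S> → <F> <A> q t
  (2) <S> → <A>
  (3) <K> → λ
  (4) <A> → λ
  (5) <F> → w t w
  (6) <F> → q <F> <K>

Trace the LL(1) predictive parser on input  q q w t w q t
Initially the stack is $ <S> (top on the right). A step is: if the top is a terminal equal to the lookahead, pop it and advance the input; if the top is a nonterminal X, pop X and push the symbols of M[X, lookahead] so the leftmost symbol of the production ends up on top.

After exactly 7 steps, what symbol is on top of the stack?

     Stack                    Input            Action
  1  $ <S>                    q q w t w q t $  expand <S> → <F> <A> q t
  2  $ t q <A> <F>            q q w t w q t $  expand <F> → q <F> <K>
  3  $ t q <A> <K> <F> q      q q w t w q t $  match q
  4  $ t q <A> <K> <F>        q w t w q t $    expand <F> → q <F> <K>
  5  $ t q <A> <K> <K> <F> q  q w t w q t $    match q
  6  $ t q <A> <K> <K> <F>    w t w q t $      expand <F> → w t w
  7  $ t q <A> <K> <K> w t w  w t w q t $      match w
Stack after step 7: $ t q <A> <K> <K> w t (top = t).

t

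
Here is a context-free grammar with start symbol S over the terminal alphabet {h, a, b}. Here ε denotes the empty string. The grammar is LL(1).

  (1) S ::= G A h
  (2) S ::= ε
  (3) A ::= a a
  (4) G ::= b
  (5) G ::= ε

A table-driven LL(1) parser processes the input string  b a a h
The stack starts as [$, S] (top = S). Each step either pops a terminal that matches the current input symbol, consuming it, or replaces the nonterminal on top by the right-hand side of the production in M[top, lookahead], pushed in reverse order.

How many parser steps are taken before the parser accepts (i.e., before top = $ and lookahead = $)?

7

     Stack    Input      Action
  1  $ S      b a a h $  expand S ::= G A h
  2  $ h A G  b a a h $  expand G ::= b
  3  $ h A b  b a a h $  match b
  4  $ h A    a a h $    expand A ::= a a
  5  $ h a a  a a h $    match a
  6  $ h a    a h $      match a
  7  $ h      h $        match h
Accept reached after 7 steps.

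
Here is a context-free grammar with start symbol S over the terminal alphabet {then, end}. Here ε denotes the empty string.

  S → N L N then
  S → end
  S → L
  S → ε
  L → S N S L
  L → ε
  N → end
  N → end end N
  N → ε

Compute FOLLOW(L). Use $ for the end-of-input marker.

FIRST(N) = {ε, end}
FIRST(S) = {ε, end, then}  (via N L N then, L)
FIRST(L) = {ε, end, then}  (via S N S L)
FOLLOW(S) includes $ since S is the start symbol.
FOLLOW(S): in L→S N S L (occurrence 1), S is followed by N S L with FIRST {ε, end, then}; in L→S N S L (occurrence 1), the suffix after S is nullable, so FOLLOW(S) ⊇ FOLLOW(L) = {$, end, then}; in L→S N S L (occurrence 2), S is followed by L with FIRST {ε, end, then}; in L→S N S L (occurrence 2), the suffix after S is nullable, so FOLLOW(S) ⊇ FOLLOW(L) = {$, end, then}. Thus FOLLOW(S) = {$, end, then}.
FOLLOW(L): in S→N L N then, L is followed by N then with FIRST {end, then}; in S→L, the suffix after L is empty, so FOLLOW(L) ⊇ FOLLOW(S) = {$, end, then}; in L→S N S L, the suffix after L is empty (adds nothing new). Thus FOLLOW(L) = {$, end, then}.
FOLLOW(N): in S→N L N then (occurrence 1), N is followed by L N then with FIRST {end, then}; in S→N L N then (occurrence 2), N is followed by then with FIRST {then}; in L→S N S L, N is followed by S L with FIRST {ε, end, then}; in L→S N S L, the suffix after N is nullable, so FOLLOW(N) ⊇ FOLLOW(L) = {$, end, then}; in N→end end N, the suffix after N is empty (adds nothing new). Thus FOLLOW(N) = {$, end, then}.

{$, end, then}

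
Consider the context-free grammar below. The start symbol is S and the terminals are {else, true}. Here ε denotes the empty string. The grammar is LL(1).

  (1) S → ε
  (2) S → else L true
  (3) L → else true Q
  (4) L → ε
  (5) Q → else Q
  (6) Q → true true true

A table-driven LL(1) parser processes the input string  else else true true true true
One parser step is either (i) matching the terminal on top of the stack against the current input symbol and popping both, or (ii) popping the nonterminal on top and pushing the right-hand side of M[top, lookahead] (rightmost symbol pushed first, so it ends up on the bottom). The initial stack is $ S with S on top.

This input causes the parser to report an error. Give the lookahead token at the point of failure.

$

      Stack                  Input                            Action
   1  $ S                    else else true true true true $  expand S → else L true
   2  $ true L else          else else true true true true $  match else
   3  $ true L               else true true true true $       expand L → else true Q
   4  $ true Q true else     else true true true true $       match else
   5  $ true Q true          true true true true $            match true
   6  $ true Q               true true true $                 expand Q → true true true
   7  $ true true true true  true true true $                 match true
   8  $ true true true       true true $                      match true
   9  $ true true            true $                           match true
  10  $ true                 $                                error: top is terminal true but lookahead is $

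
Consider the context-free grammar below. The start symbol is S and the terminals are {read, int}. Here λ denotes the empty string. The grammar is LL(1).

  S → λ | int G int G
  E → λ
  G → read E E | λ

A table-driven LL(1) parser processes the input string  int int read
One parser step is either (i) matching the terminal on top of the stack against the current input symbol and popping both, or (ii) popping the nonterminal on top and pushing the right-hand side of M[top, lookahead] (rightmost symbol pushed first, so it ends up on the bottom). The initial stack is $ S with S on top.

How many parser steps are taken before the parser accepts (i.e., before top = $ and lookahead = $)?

step 1: stack=$ S  input=int int read $  — expand S → int G int G
step 2: stack=$ G int G int  input=int int read $  — match int
step 3: stack=$ G int G  input=int read $  — expand G → λ
step 4: stack=$ G int  input=int read $  — match int
step 5: stack=$ G  input=read $  — expand G → read E E
step 6: stack=$ E E read  input=read $  — match read
step 7: stack=$ E E  input=$  — expand E → λ
step 8: stack=$ E  input=$  — expand E → λ
Accept reached after 8 steps.

8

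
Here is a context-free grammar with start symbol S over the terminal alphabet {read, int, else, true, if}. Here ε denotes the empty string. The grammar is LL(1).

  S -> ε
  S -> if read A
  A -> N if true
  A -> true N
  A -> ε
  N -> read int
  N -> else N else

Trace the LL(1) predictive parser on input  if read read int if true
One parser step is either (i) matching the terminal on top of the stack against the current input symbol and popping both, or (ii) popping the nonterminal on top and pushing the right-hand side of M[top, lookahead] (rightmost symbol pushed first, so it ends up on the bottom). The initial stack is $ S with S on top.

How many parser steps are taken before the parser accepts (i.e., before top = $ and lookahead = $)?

step 1: stack=$ S  input=if read read int if true $  — expand S -> if read A
step 2: stack=$ A read if  input=if read read int if true $  — match if
step 3: stack=$ A read  input=read read int if true $  — match read
step 4: stack=$ A  input=read int if true $  — expand A -> N if true
step 5: stack=$ true if N  input=read int if true $  — expand N -> read int
step 6: stack=$ true if int read  input=read int if true $  — match read
step 7: stack=$ true if int  input=int if true $  — match int
step 8: stack=$ true if  input=if true $  — match if
step 9: stack=$ true  input=true $  — match true
Accept reached after 9 steps.

9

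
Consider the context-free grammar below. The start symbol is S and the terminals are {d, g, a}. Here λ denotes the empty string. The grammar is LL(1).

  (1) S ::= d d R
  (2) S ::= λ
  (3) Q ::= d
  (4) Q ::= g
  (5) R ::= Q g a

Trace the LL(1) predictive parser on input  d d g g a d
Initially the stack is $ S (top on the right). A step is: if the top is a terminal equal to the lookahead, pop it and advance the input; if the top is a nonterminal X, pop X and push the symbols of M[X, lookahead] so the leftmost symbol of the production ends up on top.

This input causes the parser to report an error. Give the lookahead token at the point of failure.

     Stack    Input          Action
  1  $ S      d d g g a d $  expand S ::= d d R
  2  $ R d d  d d g g a d $  match d
  3  $ R d    d g g a d $    match d
  4  $ R      g g a d $      expand R ::= Q g a
  5  $ a g Q  g g a d $      expand Q ::= g
  6  $ a g g  g g a d $      match g
  7  $ a g    g a d $        match g
  8  $ a      a d $          match a
  9  $        d $            error: stack empty but input remains

d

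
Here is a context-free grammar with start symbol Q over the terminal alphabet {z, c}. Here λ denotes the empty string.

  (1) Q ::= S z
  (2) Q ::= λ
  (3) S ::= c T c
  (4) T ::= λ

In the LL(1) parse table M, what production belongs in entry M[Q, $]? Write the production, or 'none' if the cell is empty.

Q ::= λ

FIRST(S) = {c}
FIRST(T) = {λ}
FIRST(Q) = {λ, c}  (via S z)
FOLLOW(Q) includes $ since Q is the start symbol.
FOLLOW(Q): Q appears on no right-hand side. Thus FOLLOW(Q) = {$}.
For Q ::= S z: FIRST(S z) = {c}, so it goes in M[Q, t] for t ∈ {c}.
For Q ::= λ: FIRST(λ) = {λ}, so it goes in M[Q, t] for t ∈ {}; since λ ∈ FIRST, also for every t ∈ FOLLOW(Q) = {$}.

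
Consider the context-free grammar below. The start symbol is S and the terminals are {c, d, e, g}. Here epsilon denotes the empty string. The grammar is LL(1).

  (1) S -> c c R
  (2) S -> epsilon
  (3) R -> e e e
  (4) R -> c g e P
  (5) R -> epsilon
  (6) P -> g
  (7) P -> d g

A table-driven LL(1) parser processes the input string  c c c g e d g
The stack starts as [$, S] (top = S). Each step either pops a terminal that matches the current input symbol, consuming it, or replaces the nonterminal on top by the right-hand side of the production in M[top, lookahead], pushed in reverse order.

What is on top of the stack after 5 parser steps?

g

step 1: stack=$ S  input=c c c g e d g $  — expand S -> c c R
step 2: stack=$ R c c  input=c c c g e d g $  — match c
step 3: stack=$ R c  input=c c g e d g $  — match c
step 4: stack=$ R  input=c g e d g $  — expand R -> c g e P
step 5: stack=$ P e g c  input=c g e d g $  — match c
Stack after step 5: $ P e g (top = g).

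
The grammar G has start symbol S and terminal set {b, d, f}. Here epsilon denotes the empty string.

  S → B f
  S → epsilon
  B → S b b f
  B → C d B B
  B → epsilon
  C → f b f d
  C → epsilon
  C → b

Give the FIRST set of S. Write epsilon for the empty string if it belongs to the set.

{epsilon, b, d, f}

FIRST(C): from C→f b f d we get {f}; from C→epsilon we get {epsilon}; from C→b we get {b}. So FIRST(C) = {epsilon, b, f}.
FIRST(S): from S→B f we get {b, d, f}; from S→epsilon we get {epsilon}. So FIRST(S) = {epsilon, b, d, f}.
FIRST(B): from B→S b b f we get {b, d, f}; from B→C d B B we get {b, d, f}; from B→epsilon we get {epsilon}. So FIRST(B) = {epsilon, b, d, f}.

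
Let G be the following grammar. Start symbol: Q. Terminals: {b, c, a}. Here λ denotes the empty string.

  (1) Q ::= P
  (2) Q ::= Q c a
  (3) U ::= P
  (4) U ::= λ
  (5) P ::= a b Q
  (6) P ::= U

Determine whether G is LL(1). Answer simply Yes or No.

FIRST(Q) = {λ, a, c}
FIRST(U) = {λ, a}
FIRST(P) = {λ, a}
FOLLOW(Q) = {$, c}
FOLLOW(U) = {$, c}
FOLLOW(P) = {$, c}
Cell M[P, a] receives both P ::= a b Q and P ::= U — the grammar is not LL(1).

No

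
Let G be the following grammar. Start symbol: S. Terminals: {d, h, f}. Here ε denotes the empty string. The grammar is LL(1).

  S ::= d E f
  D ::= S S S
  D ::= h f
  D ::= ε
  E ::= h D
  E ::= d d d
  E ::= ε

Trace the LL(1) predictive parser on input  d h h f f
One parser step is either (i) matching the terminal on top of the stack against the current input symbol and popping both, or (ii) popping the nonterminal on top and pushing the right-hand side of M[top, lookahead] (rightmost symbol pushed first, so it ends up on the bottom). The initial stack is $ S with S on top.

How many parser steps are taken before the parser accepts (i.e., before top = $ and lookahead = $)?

8

step 1: stack=$ S  input=d h h f f $  — expand S ::= d E f
step 2: stack=$ f E d  input=d h h f f $  — match d
step 3: stack=$ f E  input=h h f f $  — expand E ::= h D
step 4: stack=$ f D h  input=h h f f $  — match h
step 5: stack=$ f D  input=h f f $  — expand D ::= h f
step 6: stack=$ f f h  input=h f f $  — match h
step 7: stack=$ f f  input=f f $  — match f
step 8: stack=$ f  input=f $  — match f
Accept reached after 8 steps.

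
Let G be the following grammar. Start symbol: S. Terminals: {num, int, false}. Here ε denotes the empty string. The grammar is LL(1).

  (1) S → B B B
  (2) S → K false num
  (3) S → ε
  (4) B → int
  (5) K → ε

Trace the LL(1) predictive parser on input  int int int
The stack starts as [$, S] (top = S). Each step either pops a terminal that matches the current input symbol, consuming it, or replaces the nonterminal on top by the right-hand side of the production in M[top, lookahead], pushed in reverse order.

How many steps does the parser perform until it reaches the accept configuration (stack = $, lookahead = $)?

7

     Stack      Input          Action
  1  $ S        int int int $  expand S → B B B
  2  $ B B B    int int int $  expand B → int
  3  $ B B int  int int int $  match int
  4  $ B B      int int $      expand B → int
  5  $ B int    int int $      match int
  6  $ B        int $          expand B → int
  7  $ int      int $          match int
Accept reached after 7 steps.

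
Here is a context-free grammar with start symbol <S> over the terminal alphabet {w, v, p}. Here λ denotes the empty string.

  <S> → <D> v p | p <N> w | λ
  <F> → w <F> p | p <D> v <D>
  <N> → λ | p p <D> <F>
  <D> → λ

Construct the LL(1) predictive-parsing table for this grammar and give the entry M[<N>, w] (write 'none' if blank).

<N> → λ

FIRST(<F>) = {p, w}
FIRST(<N>) = {λ, p}
FIRST(<D>) = {λ}
FIRST(<S>) = {λ, p, v}  (via <D> v p)
FOLLOW(<S>) includes $ since <S> is the start symbol.
FOLLOW(<N>): in <S>→p <N> w, <N> is followed by w with FIRST {w}. Thus FOLLOW(<N>) = {w}.
For <N> → λ: FIRST(λ) = {λ}, so it goes in M[<N>, t] for t ∈ {}; since λ ∈ FIRST, also for every t ∈ FOLLOW(<N>) = {w}.
For <N> → p p <D> <F>: FIRST(p p <D> <F>) = {p}, so it goes in M[<N>, t] for t ∈ {p}.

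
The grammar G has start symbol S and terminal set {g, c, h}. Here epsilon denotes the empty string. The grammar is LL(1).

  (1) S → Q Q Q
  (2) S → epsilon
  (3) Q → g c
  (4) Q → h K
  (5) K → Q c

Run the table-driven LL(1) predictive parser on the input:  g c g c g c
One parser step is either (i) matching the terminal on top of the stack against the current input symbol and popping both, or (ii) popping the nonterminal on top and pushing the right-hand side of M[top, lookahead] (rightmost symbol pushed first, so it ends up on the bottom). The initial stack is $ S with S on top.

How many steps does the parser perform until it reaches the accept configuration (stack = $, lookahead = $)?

      Stack      Input          Action
   1  $ S        g c g c g c $  expand S → Q Q Q
   2  $ Q Q Q    g c g c g c $  expand Q → g c
   3  $ Q Q c g  g c g c g c $  match g
   4  $ Q Q c    c g c g c $    match c
   5  $ Q Q      g c g c $      expand Q → g c
   6  $ Q c g    g c g c $      match g
   7  $ Q c      c g c $        match c
   8  $ Q        g c $          expand Q → g c
   9  $ c g      g c $          match g
  10  $ c        c $            match c
Accept reached after 10 steps.

10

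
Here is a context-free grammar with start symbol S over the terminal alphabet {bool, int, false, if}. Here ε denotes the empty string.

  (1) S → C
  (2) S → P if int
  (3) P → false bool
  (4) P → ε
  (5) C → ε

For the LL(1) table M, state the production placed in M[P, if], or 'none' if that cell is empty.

P → ε

FIRST(P): from P→false bool we get {false}; from P→ε we get {ε}. So FIRST(P) = {ε, false}.
FIRST(C): from C→ε we get {ε}. So FIRST(C) = {ε}.
FIRST(S): from S→C we get {ε}; from S→P if int we get {false, if}. So FIRST(S) = {ε, false, if}.
FOLLOW(S) includes $ since S is the start symbol.
FOLLOW(P): in S→P if int, P is followed by if int with FIRST {if}. Thus FOLLOW(P) = {if}.
For P → false bool: FIRST(false bool) = {false}, so it goes in M[P, t] for t ∈ {false}.
For P → ε: FIRST(ε) = {ε}, so it goes in M[P, t] for t ∈ {}; since ε ∈ FIRST, also for every t ∈ FOLLOW(P) = {if}.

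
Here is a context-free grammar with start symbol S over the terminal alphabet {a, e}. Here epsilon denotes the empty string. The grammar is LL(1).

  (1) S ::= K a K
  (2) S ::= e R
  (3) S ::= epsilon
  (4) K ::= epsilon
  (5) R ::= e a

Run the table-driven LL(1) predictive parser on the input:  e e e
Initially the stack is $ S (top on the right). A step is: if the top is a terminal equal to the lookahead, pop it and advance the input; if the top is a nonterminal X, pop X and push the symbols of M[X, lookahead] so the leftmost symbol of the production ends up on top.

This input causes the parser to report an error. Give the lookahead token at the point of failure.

     Stack  Input    Action
  1  $ S    e e e $  expand S ::= e R
  2  $ R e  e e e $  match e
  3  $ R    e e $    expand R ::= e a
  4  $ a e  e e $    match e
  5  $ a    e $      error: top is terminal a but lookahead is e

e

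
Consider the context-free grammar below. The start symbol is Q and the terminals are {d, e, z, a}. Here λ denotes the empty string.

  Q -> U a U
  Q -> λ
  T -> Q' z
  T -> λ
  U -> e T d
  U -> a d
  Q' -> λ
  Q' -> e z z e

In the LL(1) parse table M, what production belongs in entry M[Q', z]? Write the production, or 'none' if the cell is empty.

FIRST(U) = {a, e}
FIRST(Q') = {λ, e}
FIRST(Q) = {λ, a, e}  (via U a U)
FIRST(T) = {λ, e, z}  (via Q' z)
FOLLOW(Q) includes $ since Q is the start symbol.
FOLLOW(Q'): in T->Q' z, Q' is followed by z with FIRST {z}. Thus FOLLOW(Q') = {z}.
For Q' -> λ: FIRST(λ) = {λ}, so it goes in M[Q', t] for t ∈ {}; since λ ∈ FIRST, also for every t ∈ FOLLOW(Q') = {z}.
For Q' -> e z z e: FIRST(e z z e) = {e}, so it goes in M[Q', t] for t ∈ {e}.

Q' -> λ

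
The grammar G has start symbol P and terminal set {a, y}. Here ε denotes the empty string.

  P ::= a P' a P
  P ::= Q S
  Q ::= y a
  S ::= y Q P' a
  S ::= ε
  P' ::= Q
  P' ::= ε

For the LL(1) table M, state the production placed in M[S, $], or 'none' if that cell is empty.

S ::= ε

FIRST(Q) = {y}
FIRST(S) = {ε, y}
FIRST(P) = {a, y}  (via Q S)
FIRST(P') = {ε, y}  (via Q)
FOLLOW(P) includes $ since P is the start symbol.
FOLLOW(P): in P::=a P' a P, the suffix after P is empty (adds nothing new). Thus FOLLOW(P) = {$}.
FOLLOW(S): in P::=Q S, the suffix after S is empty, so FOLLOW(S) ⊇ FOLLOW(P) = {$}. Thus FOLLOW(S) = {$}.
For S ::= y Q P' a: FIRST(y Q P' a) = {y}, so it goes in M[S, t] for t ∈ {y}.
For S ::= ε: FIRST(ε) = {ε}, so it goes in M[S, t] for t ∈ {}; since ε ∈ FIRST, also for every t ∈ FOLLOW(S) = {$}.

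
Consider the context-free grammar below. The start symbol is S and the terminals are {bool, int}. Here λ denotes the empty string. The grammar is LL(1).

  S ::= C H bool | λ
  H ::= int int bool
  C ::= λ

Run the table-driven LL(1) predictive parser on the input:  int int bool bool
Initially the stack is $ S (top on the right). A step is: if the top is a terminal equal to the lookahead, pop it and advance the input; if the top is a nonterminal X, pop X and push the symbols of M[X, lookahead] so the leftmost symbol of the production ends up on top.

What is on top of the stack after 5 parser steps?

step 1: stack=$ S  input=int int bool bool $  — expand S ::= C H bool
step 2: stack=$ bool H C  input=int int bool bool $  — expand C ::= λ
step 3: stack=$ bool H  input=int int bool bool $  — expand H ::= int int bool
step 4: stack=$ bool bool int int  input=int int bool bool $  — match int
step 5: stack=$ bool bool int  input=int bool bool $  — match int
Stack after step 5: $ bool bool (top = bool).

bool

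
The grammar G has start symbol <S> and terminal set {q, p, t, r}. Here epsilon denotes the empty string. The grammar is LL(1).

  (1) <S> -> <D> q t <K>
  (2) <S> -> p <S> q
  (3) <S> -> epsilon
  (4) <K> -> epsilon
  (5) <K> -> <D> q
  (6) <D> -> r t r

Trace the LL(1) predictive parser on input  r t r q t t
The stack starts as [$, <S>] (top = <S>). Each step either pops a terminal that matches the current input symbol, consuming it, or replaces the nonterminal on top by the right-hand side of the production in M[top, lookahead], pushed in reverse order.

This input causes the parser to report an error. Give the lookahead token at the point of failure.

t

step 1: stack=$ <S>  input=r t r q t t $  — expand <S> -> <D> q t <K>
step 2: stack=$ <K> t q <D>  input=r t r q t t $  — expand <D> -> r t r
step 3: stack=$ <K> t q r t r  input=r t r q t t $  — match r
step 4: stack=$ <K> t q r t  input=t r q t t $  — match t
step 5: stack=$ <K> t q r  input=r q t t $  — match r
step 6: stack=$ <K> t q  input=q t t $  — match q
step 7: stack=$ <K> t  input=t t $  — match t
step 8: stack=$ <K>  input=t $  — error: M[<K>, t] is empty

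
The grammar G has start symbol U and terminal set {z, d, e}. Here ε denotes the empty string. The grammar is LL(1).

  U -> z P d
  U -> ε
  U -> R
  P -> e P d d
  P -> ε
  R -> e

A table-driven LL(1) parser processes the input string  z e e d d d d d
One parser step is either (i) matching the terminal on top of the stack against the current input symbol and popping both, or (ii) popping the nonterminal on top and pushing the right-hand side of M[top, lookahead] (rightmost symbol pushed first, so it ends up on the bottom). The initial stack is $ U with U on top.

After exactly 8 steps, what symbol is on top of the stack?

step 1: stack=$ U  input=z e e d d d d d $  — expand U -> z P d
step 2: stack=$ d P z  input=z e e d d d d d $  — match z
step 3: stack=$ d P  input=e e d d d d d $  — expand P -> e P d d
step 4: stack=$ d d d P e  input=e e d d d d d $  — match e
step 5: stack=$ d d d P  input=e d d d d d $  — expand P -> e P d d
step 6: stack=$ d d d d d P e  input=e d d d d d $  — match e
step 7: stack=$ d d d d d P  input=d d d d d $  — expand P -> ε
step 8: stack=$ d d d d d  input=d d d d d $  — match d
Stack after step 8: $ d d d d (top = d).

d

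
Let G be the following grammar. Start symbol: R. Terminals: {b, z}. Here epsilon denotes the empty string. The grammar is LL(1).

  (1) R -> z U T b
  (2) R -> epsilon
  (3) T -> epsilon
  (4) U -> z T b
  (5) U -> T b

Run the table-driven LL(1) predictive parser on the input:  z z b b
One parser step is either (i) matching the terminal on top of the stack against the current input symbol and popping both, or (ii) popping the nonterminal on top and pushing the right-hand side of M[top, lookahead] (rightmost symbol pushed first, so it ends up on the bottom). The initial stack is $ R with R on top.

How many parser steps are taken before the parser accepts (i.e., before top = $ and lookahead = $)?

     Stack        Input      Action
  1  $ R          z z b b $  expand R -> z U T b
  2  $ b T U z    z z b b $  match z
  3  $ b T U      z b b $    expand U -> z T b
  4  $ b T b T z  z b b $    match z
  5  $ b T b T    b b $      expand T -> epsilon
  6  $ b T b      b b $      match b
  7  $ b T        b $        expand T -> epsilon
  8  $ b          b $        match b
Accept reached after 8 steps.

8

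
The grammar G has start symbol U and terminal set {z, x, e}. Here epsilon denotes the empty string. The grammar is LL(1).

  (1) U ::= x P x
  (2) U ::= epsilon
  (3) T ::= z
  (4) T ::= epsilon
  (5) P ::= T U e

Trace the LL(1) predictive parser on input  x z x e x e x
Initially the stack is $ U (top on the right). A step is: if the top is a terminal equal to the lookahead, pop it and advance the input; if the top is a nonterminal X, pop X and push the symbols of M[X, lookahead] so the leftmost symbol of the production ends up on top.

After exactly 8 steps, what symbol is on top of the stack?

T

     Stack        Input            Action
  1  $ U          x z x e x e x $  expand U ::= x P x
  2  $ x P x      x z x e x e x $  match x
  3  $ x P        z x e x e x $    expand P ::= T U e
  4  $ x e U T    z x e x e x $    expand T ::= z
  5  $ x e U z    z x e x e x $    match z
  6  $ x e U      x e x e x $      expand U ::= x P x
  7  $ x e x P x  x e x e x $      match x
  8  $ x e x P    e x e x $        expand P ::= T U e
Stack after step 8: $ x e x e U T (top = T).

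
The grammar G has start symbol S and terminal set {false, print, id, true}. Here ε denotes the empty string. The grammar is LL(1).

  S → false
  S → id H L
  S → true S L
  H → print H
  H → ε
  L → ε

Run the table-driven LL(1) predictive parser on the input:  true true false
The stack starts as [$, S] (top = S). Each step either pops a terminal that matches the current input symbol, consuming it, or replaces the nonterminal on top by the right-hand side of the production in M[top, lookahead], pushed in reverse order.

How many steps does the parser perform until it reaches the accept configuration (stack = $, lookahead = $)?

8

     Stack         Input              Action
  1  $ S           true true false $  expand S → true S L
  2  $ L S true    true true false $  match true
  3  $ L S         true false $       expand S → true S L
  4  $ L L S true  true false $       match true
  5  $ L L S       false $            expand S → false
  6  $ L L false   false $            match false
  7  $ L L         $                  expand L → ε
  8  $ L           $                  expand L → ε
Accept reached after 8 steps.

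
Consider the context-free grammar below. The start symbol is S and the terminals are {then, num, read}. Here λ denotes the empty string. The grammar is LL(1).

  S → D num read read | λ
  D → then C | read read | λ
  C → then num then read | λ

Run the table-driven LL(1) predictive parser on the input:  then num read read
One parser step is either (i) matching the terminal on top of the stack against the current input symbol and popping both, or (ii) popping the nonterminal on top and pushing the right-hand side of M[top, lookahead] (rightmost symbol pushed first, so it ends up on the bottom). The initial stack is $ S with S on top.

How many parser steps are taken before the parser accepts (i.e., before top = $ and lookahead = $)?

     Stack                   Input                 Action
  1  $ S                     then num read read $  expand S → D num read read
  2  $ read read num D       then num read read $  expand D → then C
  3  $ read read num C then  then num read read $  match then
  4  $ read read num C       num read read $       expand C → λ
  5  $ read read num         num read read $       match num
  6  $ read read             read read $           match read
  7  $ read                  read $                match read
Accept reached after 7 steps.

7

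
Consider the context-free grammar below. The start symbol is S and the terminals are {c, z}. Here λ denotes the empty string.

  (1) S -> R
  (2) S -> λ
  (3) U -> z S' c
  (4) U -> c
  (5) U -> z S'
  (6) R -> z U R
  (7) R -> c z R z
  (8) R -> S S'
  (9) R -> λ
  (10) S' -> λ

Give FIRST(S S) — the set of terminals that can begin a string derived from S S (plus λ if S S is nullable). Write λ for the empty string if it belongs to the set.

{λ, c, z}

FIRST(U): from U->z S' c we get {z}; from U->c we get {c}; from U->z S' we get {z}. So FIRST(U) = {c, z}.
FIRST(S'): from S'->λ we get {λ}. So FIRST(S') = {λ}.
FIRST(S): from S->R we get {λ, c, z}; from S->λ we get {λ}. So FIRST(S) = {λ, c, z}.
FIRST(R): from R->z U R we get {z}; from R->c z R z we get {c}; from R->S S' we get {λ, c, z}; from R->λ we get {λ}. So FIRST(R) = {λ, c, z}.
FIRST(S S): take FIRST of each symbol in turn, carrying on past any symbol whose FIRST contains λ; result {λ, c, z}.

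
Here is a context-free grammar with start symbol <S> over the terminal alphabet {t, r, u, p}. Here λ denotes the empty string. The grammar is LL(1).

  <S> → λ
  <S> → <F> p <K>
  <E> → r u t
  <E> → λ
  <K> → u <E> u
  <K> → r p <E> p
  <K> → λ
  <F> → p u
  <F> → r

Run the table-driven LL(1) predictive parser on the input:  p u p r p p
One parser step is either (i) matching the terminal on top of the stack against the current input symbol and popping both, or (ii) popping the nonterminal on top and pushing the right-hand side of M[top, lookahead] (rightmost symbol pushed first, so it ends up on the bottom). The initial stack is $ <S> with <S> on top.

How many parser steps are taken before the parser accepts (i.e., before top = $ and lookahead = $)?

      Stack        Input          Action
   1  $ <S>        p u p r p p $  expand <S> → <F> p <K>
   2  $ <K> p <F>  p u p r p p $  expand <F> → p u
   3  $ <K> p u p  p u p r p p $  match p
   4  $ <K> p u    u p r p p $    match u
   5  $ <K> p      p r p p $      match p
   6  $ <K>        r p p $        expand <K> → r p <E> p
   7  $ p <E> p r  r p p $        match r
   8  $ p <E> p    p p $          match p
   9  $ p <E>      p $            expand <E> → λ
  10  $ p          p $            match p
Accept reached after 10 steps.

10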